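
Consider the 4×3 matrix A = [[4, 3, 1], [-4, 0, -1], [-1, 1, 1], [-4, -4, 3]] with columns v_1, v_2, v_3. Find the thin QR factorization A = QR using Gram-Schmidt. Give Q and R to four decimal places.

Q = [[0.5714, 0.2387, 0.5940], [-0.5714, 0.6609, -0.1228], [-0.1429, 0.4651, 0.5426], [-0.5714, -0.5385, 0.5811]], R = [[7.0000, 3.8571, -0.7143], [0.0000, 3.3350, -1.5727], [0.0000, 0.0000, 3.0028]]

v_1 = (4, -4, -1, -4); ‖v_1‖ = 7.0000, so q_1 = (0.5714, -0.5714, -0.1429, -0.5714).
q_1·v_2 = 0.5714·3 + (-0.5714)·0 + (-0.1429)·1 + (-0.5714)·(-4) = 3.8571.
u_2 = v_2 − 3.8571·q_1 = (0.7959, 2.2041, 1.5510, -1.7959).
‖u_2‖ = 3.3350, so q_2 = (0.2387, 0.6609, 0.4651, -0.5385).
q_1·v_3 = 0.5714·1 + (-0.5714)·(-1) + (-0.1429)·1 + (-0.5714)·3 = -0.7143; q_2·v_3 = 0.2387·1 + 0.6609·(-1) + 0.4651·1 + (-0.5385)·3 = -1.5727.
u_3 = v_3 + 0.7143·q_1 + 1.5727·q_2 = (1.7835, -0.3688, 1.6294, 1.7450).
‖u_3‖ = 3.0028, so q_3 = (0.5940, -0.1228, 0.5426, 0.5811).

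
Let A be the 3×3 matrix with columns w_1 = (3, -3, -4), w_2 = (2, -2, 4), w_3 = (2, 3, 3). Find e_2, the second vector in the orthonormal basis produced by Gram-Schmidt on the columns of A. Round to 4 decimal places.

e_2 = (0.4851, -0.4851, 0.7276)

e_1 = w_1/‖w_1‖ = (3, -3, -4)/5.8310 = (0.5145, -0.5145, -0.6860).
r_{12} = e_1·w_2 = -0.6860.
u_2 = w_2 + 0.6860·e_1 = (2.3529, -2.3529, 3.5294).
‖u_2‖ = 4.8507, so e_2 = (0.4851, -0.4851, 0.7276).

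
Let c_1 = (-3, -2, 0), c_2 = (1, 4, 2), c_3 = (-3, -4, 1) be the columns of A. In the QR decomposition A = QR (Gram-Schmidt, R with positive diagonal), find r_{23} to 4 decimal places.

e_1 = c_1/‖c_1‖ = (-3, -2, 0)/3.6056 = (-0.8321, -0.5547, 0.0000).
r_{12} = e_1·c_2 = -3.0509.
u_2 = c_2 + 3.0509·e_1 = (-1.5385, 2.3077, 2.0000).
‖u_2‖ = 3.4194, so e_2 = (-0.4499, 0.6749, 0.5849).
r_{23} = e_2·c_3 = -0.7649.

r_{23} = -0.7649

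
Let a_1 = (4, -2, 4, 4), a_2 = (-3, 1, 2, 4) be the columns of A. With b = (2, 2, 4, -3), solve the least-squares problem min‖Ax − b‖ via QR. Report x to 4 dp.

e_1 = a_1/‖a_1‖ = (4, -2, 4, 4)/7.2111 = (0.5547, -0.2774, 0.5547, 0.5547).
r_{12} = e_1·a_2 = 1.3868.
u_2 = a_2 − 1.3868·e_1 = (-3.7692, 1.3846, 1.2308, 3.2308).
‖u_2‖ = 5.2988, so e_2 = (-0.7113, 0.2613, 0.2323, 0.6097).
Qᵀb = (1.1094, -1.8001).
Back-substitute: x_2 = -1.8001/5.2988 = -0.3397.
x_1 = (1.1094 − 1.3868·(-0.3397))/7.2111 = 0.2192.

x = (0.2192, -0.3397)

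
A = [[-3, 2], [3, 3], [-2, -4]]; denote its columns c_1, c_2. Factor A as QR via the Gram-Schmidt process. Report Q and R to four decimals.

Q = [[-0.6396, 0.7220], [0.6396, 0.3094], [-0.4264, -0.6189]], R = [[4.6904, 2.3452], [0.0000, 4.8477]]

c_1 = (-3, 3, -2); ‖c_1‖ = 4.6904, so q_1 = (-0.6396, 0.6396, -0.4264).
q_1·c_2 = (-0.6396)·2 + 0.6396·3 + (-0.4264)·(-4) = 2.3452.
u_2 = c_2 − 2.3452·q_1 = (3.5000, 1.5000, -3.0000).
‖u_2‖ = 4.8477, so q_2 = (0.7220, 0.3094, -0.6189).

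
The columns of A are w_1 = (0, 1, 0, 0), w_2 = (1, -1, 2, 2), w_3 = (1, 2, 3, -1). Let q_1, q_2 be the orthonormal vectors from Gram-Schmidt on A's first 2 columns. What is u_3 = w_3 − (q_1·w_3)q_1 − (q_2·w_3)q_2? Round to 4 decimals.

u_3 = (0.4444, 0.0000, 1.8889, -2.1111)

w_1 = (0, 1, 0, 0); ‖w_1‖ = 1.0000, so q_1 = (0.0000, 1.0000, 0.0000, 0.0000).
q_1·w_2 = 0.0000·1 + 1.0000·(-1) + 0.0000·2 + 0.0000·2 = -1.0000.
u_2 = w_2 + 1.0000·q_1 = (1.0000, 0.0000, 2.0000, 2.0000).
‖u_2‖ = 3.0000, so q_2 = (0.3333, 0.0000, 0.6667, 0.6667).
q_1·w_3 = 0.0000·1 + 1.0000·2 + 0.0000·3 + 0.0000·(-1) = 2.0000; q_2·w_3 = 0.3333·1 + 0.0000·2 + 0.6667·3 + 0.6667·(-1) = 1.6667.
u_3 = w_3 − 2.0000·q_1 − 1.6667·q_2 = (0.4444, 0.0000, 1.8889, -2.1111).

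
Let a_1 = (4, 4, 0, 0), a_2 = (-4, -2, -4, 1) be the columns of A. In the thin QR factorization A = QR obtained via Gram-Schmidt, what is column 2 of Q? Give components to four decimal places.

e_2 = (-0.2294, 0.2294, -0.9177, 0.2294)

a_1 = (4, 4, 0, 0); ‖a_1‖ = 5.6569, so e_1 = (0.7071, 0.7071, 0.0000, 0.0000).
e_1·a_2 = 0.7071·(-4) + 0.7071·(-2) + 0.0000·(-4) + 0.0000·1 = -4.2426.
u_2 = a_2 + 4.2426·e_1 = (-1.0000, 1.0000, -4.0000, 1.0000).
‖u_2‖ = 4.3589, so e_2 = (-0.2294, 0.2294, -0.9177, 0.2294).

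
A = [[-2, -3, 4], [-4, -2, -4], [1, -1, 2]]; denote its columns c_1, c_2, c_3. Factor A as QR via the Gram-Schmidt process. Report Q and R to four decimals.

Q = [[-0.4364, -0.7222, 0.5367], [-0.8729, 0.1952, -0.4472], [0.2182, -0.6636, -0.7155]], R = [[4.5826, 2.8368, 2.1822], [0.0000, 2.4398, -4.9966], [0.0000, 0.0000, 2.5044]]

c_1 = (-2, -4, 1); ‖c_1‖ = 4.5826, so q_1 = (-0.4364, -0.8729, 0.2182).
q_1·c_2 = (-0.4364)·(-3) + (-0.8729)·(-2) + 0.2182·(-1) = 2.8368.
u_2 = c_2 − 2.8368·q_1 = (-1.7619, 0.4762, -1.6190).
‖u_2‖ = 2.4398, so q_2 = (-0.7222, 0.1952, -0.6636).
q_1·c_3 = (-0.4364)·4 + (-0.8729)·(-4) + 0.2182·2 = 2.1822; q_2·c_3 = (-0.7222)·4 + 0.1952·(-4) + (-0.6636)·2 = -4.9966.
u_3 = c_3 − 2.1822·q_1 + 4.9966·q_2 = (1.3440, -1.1200, -1.7920).
‖u_3‖ = 2.5044, so q_3 = (0.5367, -0.4472, -0.7155).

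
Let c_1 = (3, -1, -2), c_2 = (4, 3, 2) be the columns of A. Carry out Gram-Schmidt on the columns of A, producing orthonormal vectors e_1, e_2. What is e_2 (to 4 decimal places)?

e_2 = (0.5614, 0.6435, 0.5203)

e_1 = c_1/‖c_1‖ = (3, -1, -2)/3.7417 = (0.8018, -0.2673, -0.5345).
r_{12} = e_1·c_2 = 1.3363.
u_2 = c_2 − 1.3363·e_1 = (2.9286, 3.3571, 2.7143).
‖u_2‖ = 5.2167, so e_2 = (0.5614, 0.6435, 0.5203).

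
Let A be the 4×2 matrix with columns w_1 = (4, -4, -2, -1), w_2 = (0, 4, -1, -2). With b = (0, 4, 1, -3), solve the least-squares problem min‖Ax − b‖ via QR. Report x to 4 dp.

w_1 = (4, -4, -2, -1); ‖w_1‖ = 6.0828, so q_1 = (0.6576, -0.6576, -0.3288, -0.1644).
q_1·w_2 = 0.6576·0 + (-0.6576)·4 + (-0.3288)·(-1) + (-0.1644)·(-2) = -1.9728.
u_2 = w_2 + 1.9728·q_1 = (1.2973, 2.7027, -1.6486, -2.3243).
‖u_2‖ = 4.1362, so q_2 = (0.3136, 0.6534, -0.3986, -0.5619).
Qᵀb = (-2.4660, 3.9010).
Back-substitute: x_2 = 3.9010/4.1362 = 0.9431.
x_1 = (-2.4660 + 1.9728·0.9431)/6.0828 = -0.0995.

x = (-0.0995, 0.9431)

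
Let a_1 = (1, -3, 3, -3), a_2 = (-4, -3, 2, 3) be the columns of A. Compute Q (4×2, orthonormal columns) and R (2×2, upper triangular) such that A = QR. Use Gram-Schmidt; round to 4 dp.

Q = [[0.1890, -0.6617], [-0.5669, -0.4528], [0.5669, 0.2902], [-0.5669, 0.5224]], R = [[5.2915, 0.3780], [0.0000, 6.1528]]

a_1 = (1, -3, 3, -3); ‖a_1‖ = 5.2915, so q_1 = (0.1890, -0.5669, 0.5669, -0.5669).
q_1·a_2 = 0.1890·(-4) + (-0.5669)·(-3) + 0.5669·2 + (-0.5669)·3 = 0.3780.
u_2 = a_2 − 0.3780·q_1 = (-4.0714, -2.7857, 1.7857, 3.2143).
‖u_2‖ = 6.1528, so q_2 = (-0.6617, -0.4528, 0.2902, 0.5224).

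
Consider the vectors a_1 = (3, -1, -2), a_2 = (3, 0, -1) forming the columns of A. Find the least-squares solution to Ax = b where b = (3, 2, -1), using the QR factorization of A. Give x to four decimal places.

a_1 = (3, -1, -2); ‖a_1‖ = 3.7417, so q_1 = (0.8018, -0.2673, -0.5345).
q_1·a_2 = 0.8018·3 + (-0.2673)·0 + (-0.5345)·(-1) = 2.9399.
u_2 = a_2 − 2.9399·q_1 = (0.6429, 0.7857, 0.5714).
‖u_2‖ = 1.1650, so q_2 = (0.5518, 0.6745, 0.4905).
Qᵀb = (2.4054, 2.5139).
Back-substitute: x_2 = 2.5139/1.1650 = 2.1579.
x_1 = (2.4054 − 2.9399·2.1579)/3.7417 = -1.0526.

x = (-1.0526, 2.1579)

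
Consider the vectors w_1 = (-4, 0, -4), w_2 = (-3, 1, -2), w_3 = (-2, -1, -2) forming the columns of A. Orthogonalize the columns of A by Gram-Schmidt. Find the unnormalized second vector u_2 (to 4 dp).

w_1 = (-4, 0, -4); ‖w_1‖ = 5.6569, so q_1 = (-0.7071, 0.0000, -0.7071).
q_1·w_2 = (-0.7071)·(-3) + 0.0000·1 + (-0.7071)·(-2) = 3.5355.
u_2 = w_2 − 3.5355·q_1 = (-0.5000, 1.0000, 0.5000).

u_2 = (-0.5000, 1.0000, 0.5000)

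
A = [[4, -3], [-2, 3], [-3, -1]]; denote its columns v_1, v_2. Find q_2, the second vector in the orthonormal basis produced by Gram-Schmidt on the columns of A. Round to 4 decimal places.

q_2 = (-0.2777, 0.5862, -0.7611)

v_1 = (4, -2, -3); ‖v_1‖ = 5.3852, so q_1 = (0.7428, -0.3714, -0.5571).
q_1·v_2 = 0.7428·(-3) + (-0.3714)·3 + (-0.5571)·(-1) = -2.7854.
u_2 = v_2 + 2.7854·q_1 = (-0.9310, 1.9655, -2.5517).
‖u_2‖ = 3.3528, so q_2 = (-0.2777, 0.5862, -0.7611).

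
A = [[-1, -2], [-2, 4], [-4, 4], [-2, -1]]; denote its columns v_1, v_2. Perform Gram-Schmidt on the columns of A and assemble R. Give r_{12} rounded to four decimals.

q_1 = v_1/‖v_1‖ = (-1, -2, -4, -2)/5.0000 = (-0.2000, -0.4000, -0.8000, -0.4000).
r_{12} = q_1·v_2 = -4.0000.

r_{12} = -4.0000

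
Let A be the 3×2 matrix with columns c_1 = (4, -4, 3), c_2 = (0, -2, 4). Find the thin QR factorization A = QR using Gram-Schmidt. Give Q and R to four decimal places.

c_1 = (4, -4, 3); ‖c_1‖ = 6.4031, so q_1 = (0.6247, -0.6247, 0.4685).
q_1·c_2 = 0.6247·0 + (-0.6247)·(-2) + 0.4685·4 = 3.1235.
u_2 = c_2 − 3.1235·q_1 = (-1.9512, -0.0488, 2.5366).
‖u_2‖ = 3.2006, so q_2 = (-0.6096, -0.0152, 0.7925).

Q = [[0.6247, -0.6096], [-0.6247, -0.0152], [0.4685, 0.7925]], R = [[6.4031, 3.1235], [0.0000, 3.2006]]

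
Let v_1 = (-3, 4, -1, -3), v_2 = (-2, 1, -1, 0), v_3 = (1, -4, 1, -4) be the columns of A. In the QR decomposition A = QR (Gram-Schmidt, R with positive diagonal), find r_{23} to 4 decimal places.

r_{23} = -2.8130

e_1 = v_1/‖v_1‖ = (-3, 4, -1, -3)/5.9161 = (-0.5071, 0.6761, -0.1690, -0.5071).
r_{12} = e_1·v_2 = 1.8593.
u_2 = v_2 − 1.8593·e_1 = (-1.0571, -0.2571, -0.6857, 0.9429).
‖u_2‖ = 1.5946, so e_2 = (-0.6629, -0.1613, -0.4300, 0.5913).
r_{23} = e_2·v_3 = -2.8130.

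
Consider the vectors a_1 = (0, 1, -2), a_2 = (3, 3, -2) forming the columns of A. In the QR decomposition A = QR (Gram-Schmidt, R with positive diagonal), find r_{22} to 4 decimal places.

e_1 = a_1/‖a_1‖ = (0, 1, -2)/2.2361 = (0.0000, 0.4472, -0.8944).
r_{12} = e_1·a_2 = 3.1305.
u_2 = a_2 − 3.1305·e_1 = (3.0000, 1.6000, 0.8000).
r_{22} = ‖u_2‖ = 3.4928.

r_{22} = 3.4928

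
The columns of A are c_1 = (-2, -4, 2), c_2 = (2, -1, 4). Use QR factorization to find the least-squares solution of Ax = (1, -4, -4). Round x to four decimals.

x = (0.4682, -0.6545)

c_1 = (-2, -4, 2); ‖c_1‖ = 4.8990, so e_1 = (-0.4082, -0.8165, 0.4082).
e_1·c_2 = (-0.4082)·2 + (-0.8165)·(-1) + 0.4082·4 = 1.6330.
u_2 = c_2 − 1.6330·e_1 = (2.6667, 0.3333, 3.3333).
‖u_2‖ = 4.2817, so e_2 = (0.6228, 0.0778, 0.7785).
Qᵀb = (1.2247, -2.8026).
Back-substitute: x_2 = -2.8026/4.2817 = -0.6545.
x_1 = (1.2247 − 1.6330·(-0.6545))/4.8990 = 0.4682.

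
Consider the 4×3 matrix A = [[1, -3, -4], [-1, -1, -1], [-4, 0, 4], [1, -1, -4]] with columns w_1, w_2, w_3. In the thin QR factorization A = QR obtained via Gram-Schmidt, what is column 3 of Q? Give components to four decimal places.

q_3 = (0.4011, -0.3619, -0.0196, -0.8413)

q_1 = w_1/‖w_1‖ = (1, -1, -4, 1)/4.3589 = (0.2294, -0.2294, -0.9177, 0.2294).
r_{12} = q_1·w_2 = -0.6882.
u_2 = w_2 + 0.6882·q_1 = (-2.8421, -1.1579, -0.6316, -0.8421).
‖u_2‖ = 3.2444, so q_2 = (-0.8760, -0.3569, -0.1947, -0.2596).
r_{13} = q_1·w_3 = -5.2766; r_{23} = q_2·w_3 = 4.1204.
u_3 = w_3 + 5.2766·q_1 − 4.1204·q_2 = (0.8200, -0.7400, -0.0400, -1.7200).
‖u_3‖ = 2.0445, so q_3 = (0.4011, -0.3619, -0.0196, -0.8413).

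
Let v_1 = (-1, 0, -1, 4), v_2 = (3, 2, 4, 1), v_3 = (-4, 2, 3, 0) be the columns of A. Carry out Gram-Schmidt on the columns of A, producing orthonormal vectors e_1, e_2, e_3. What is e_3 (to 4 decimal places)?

v_1 = (-1, 0, -1, 4); ‖v_1‖ = 4.2426, so e_1 = (-0.2357, 0.0000, -0.2357, 0.9428).
e_1·v_2 = (-0.2357)·3 + 0.0000·2 + (-0.2357)·4 + 0.9428·1 = -0.7071.
u_2 = v_2 + 0.7071·e_1 = (2.8333, 2.0000, 3.8333, 1.6667).
‖u_2‖ = 5.4314, so e_2 = (0.5217, 0.3682, 0.7058, 0.3069).
e_1·v_3 = (-0.2357)·(-4) + 0.0000·2 + (-0.2357)·3 + 0.9428·0 = 0.2357; e_2·v_3 = 0.5217·(-4) + 0.3682·2 + 0.7058·3 + 0.3069·0 = 0.7671.
u_3 = v_3 − 0.2357·e_1 − 0.7671·e_2 = (-4.3446, 1.7175, 2.5141, -0.4576).
‖u_3‖ = 5.3250, so e_3 = (-0.8159, 0.3225, 0.4721, -0.0859).

e_3 = (-0.8159, 0.3225, 0.4721, -0.0859)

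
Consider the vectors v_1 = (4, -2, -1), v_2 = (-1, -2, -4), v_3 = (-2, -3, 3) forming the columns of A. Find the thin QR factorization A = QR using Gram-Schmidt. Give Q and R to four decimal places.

v_1 = (4, -2, -1); ‖v_1‖ = 4.5826, so e_1 = (0.8729, -0.4364, -0.2182).
e_1·v_2 = 0.8729·(-1) + (-0.4364)·(-2) + (-0.2182)·(-4) = 0.8729.
u_2 = v_2 − 0.8729·e_1 = (-1.7619, -1.6190, -3.8095).
‖u_2‖ = 4.4987, so e_2 = (-0.3916, -0.3599, -0.8468).
e_1·v_3 = 0.8729·(-2) + (-0.4364)·(-3) + (-0.2182)·3 = -1.0911; e_2·v_3 = (-0.3916)·(-2) + (-0.3599)·(-3) + (-0.8468)·3 = -0.6774.
u_3 = v_3 + 1.0911·e_1 + 0.6774·e_2 = (-1.3129, -3.7200, 2.1882).
‖u_3‖ = 4.5112, so e_3 = (-0.2910, -0.8246, 0.4851).

Q = [[0.8729, -0.3916, -0.2910], [-0.4364, -0.3599, -0.8246], [-0.2182, -0.8468, 0.4851]], R = [[4.5826, 0.8729, -1.0911], [0.0000, 4.4987, -0.6774], [0.0000, 0.0000, 4.5112]]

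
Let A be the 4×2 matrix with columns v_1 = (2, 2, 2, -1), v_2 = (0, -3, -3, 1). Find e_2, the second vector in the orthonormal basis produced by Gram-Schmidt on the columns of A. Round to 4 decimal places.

v_1 = (2, 2, 2, -1); ‖v_1‖ = 3.6056, so e_1 = (0.5547, 0.5547, 0.5547, -0.2774).
e_1·v_2 = 0.5547·0 + 0.5547·(-3) + 0.5547·(-3) + (-0.2774)·1 = -3.6056.
u_2 = v_2 + 3.6056·e_1 = (2.0000, -1.0000, -1.0000, 0.0000).
‖u_2‖ = 2.4495, so e_2 = (0.8165, -0.4082, -0.4082, 0.0000).

e_2 = (0.8165, -0.4082, -0.4082, 0.0000)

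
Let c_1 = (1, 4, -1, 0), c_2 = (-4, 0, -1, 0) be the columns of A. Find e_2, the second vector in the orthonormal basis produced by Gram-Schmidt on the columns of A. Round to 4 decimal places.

e_2 = (-0.9437, 0.1641, -0.2872, 0.0000)

c_1 = (1, 4, -1, 0); ‖c_1‖ = 4.2426, so e_1 = (0.2357, 0.9428, -0.2357, 0.0000).
e_1·c_2 = 0.2357·(-4) + 0.9428·0 + (-0.2357)·(-1) + 0.0000·0 = -0.7071.
u_2 = c_2 + 0.7071·e_1 = (-3.8333, 0.6667, -1.1667, 0.0000).
‖u_2‖ = 4.0620, so e_2 = (-0.9437, 0.1641, -0.2872, 0.0000).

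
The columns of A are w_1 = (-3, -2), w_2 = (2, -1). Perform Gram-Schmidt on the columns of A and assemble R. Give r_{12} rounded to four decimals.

r_{12} = -1.1094

e_1 = w_1/‖w_1‖ = (-3, -2)/3.6056 = (-0.8321, -0.5547).
r_{12} = e_1·w_2 = -1.1094.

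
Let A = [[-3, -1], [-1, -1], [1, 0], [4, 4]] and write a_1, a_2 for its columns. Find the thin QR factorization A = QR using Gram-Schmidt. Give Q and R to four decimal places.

Q = [[-0.5774, 0.6848], [-0.1925, -0.1453], [0.1925, -0.4150], [0.7698, 0.5811]], R = [[5.1962, 3.8490], [0.0000, 1.7847]]

a_1 = (-3, -1, 1, 4); ‖a_1‖ = 5.1962, so e_1 = (-0.5774, -0.1925, 0.1925, 0.7698).
e_1·a_2 = (-0.5774)·(-1) + (-0.1925)·(-1) + 0.1925·0 + 0.7698·4 = 3.8490.
u_2 = a_2 − 3.8490·e_1 = (1.2222, -0.2593, -0.7407, 1.0370).
‖u_2‖ = 1.7847, so e_2 = (0.6848, -0.1453, -0.4150, 0.5811).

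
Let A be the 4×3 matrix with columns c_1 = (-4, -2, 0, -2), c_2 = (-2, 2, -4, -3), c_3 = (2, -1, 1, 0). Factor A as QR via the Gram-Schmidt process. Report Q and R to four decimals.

Q = [[-0.8165, -0.0621, 0.5720], [-0.4082, 0.5277, -0.4779], [0.0000, -0.7449, -0.0253], [-0.4082, -0.4035, -0.6662]], R = [[4.8990, 2.0412, -1.2247], [0.0000, 5.3697, -1.3967], [0.0000, 0.0000, 1.5966]]

c_1 = (-4, -2, 0, -2); ‖c_1‖ = 4.8990, so q_1 = (-0.8165, -0.4082, 0.0000, -0.4082).
q_1·c_2 = (-0.8165)·(-2) + (-0.4082)·2 + 0.0000·(-4) + (-0.4082)·(-3) = 2.0412.
u_2 = c_2 − 2.0412·q_1 = (-0.3333, 2.8333, -4.0000, -2.1667).
‖u_2‖ = 5.3697, so q_2 = (-0.0621, 0.5277, -0.7449, -0.4035).
q_1·c_3 = (-0.8165)·2 + (-0.4082)·(-1) + 0.0000·1 + (-0.4082)·0 = -1.2247; q_2·c_3 = (-0.0621)·2 + 0.5277·(-1) + (-0.7449)·1 + (-0.4035)·0 = -1.3967.
u_3 = c_3 + 1.2247·q_1 + 1.3967·q_2 = (0.9133, -0.7630, -0.0405, -1.0636).
‖u_3‖ = 1.5966, so q_3 = (0.5720, -0.4779, -0.0253, -0.6662).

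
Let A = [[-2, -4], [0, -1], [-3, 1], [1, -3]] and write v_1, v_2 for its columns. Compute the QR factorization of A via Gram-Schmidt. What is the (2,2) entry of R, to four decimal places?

v_1 = (-2, 0, -3, 1); ‖v_1‖ = 3.7417, so e_1 = (-0.5345, 0.0000, -0.8018, 0.2673).
e_1·v_2 = (-0.5345)·(-4) + 0.0000·(-1) + (-0.8018)·1 + 0.2673·(-3) = 0.5345.
u_2 = v_2 − 0.5345·e_1 = (-3.7143, -1.0000, 1.4286, -3.1429).
r_{22} = ‖u_2‖ = 5.1686.

r_{22} = 5.1686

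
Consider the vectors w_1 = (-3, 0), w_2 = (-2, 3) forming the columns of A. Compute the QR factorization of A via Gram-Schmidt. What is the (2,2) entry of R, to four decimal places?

e_1 = w_1/‖w_1‖ = (-3, 0)/3.0000 = (-1.0000, 0.0000).
r_{12} = e_1·w_2 = 2.0000.
u_2 = w_2 − 2.0000·e_1 = (0.0000, 3.0000).
r_{22} = ‖u_2‖ = 3.0000.

r_{22} = 3.0000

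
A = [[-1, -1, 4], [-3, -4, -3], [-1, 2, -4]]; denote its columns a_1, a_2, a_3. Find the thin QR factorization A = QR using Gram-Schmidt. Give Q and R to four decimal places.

e_1 = a_1/‖a_1‖ = (-1, -3, -1)/3.3166 = (-0.3015, -0.9045, -0.3015).
r_{12} = e_1·a_2 = 3.3166.
u_2 = a_2 − 3.3166·e_1 = (0.0000, -1.0000, 3.0000).
‖u_2‖ = 3.1623, so e_2 = (0.0000, -0.3162, 0.9487).
r_{13} = e_1·a_3 = 2.7136; r_{23} = e_2·a_3 = -2.8460.
u_3 = a_3 − 2.7136·e_1 + 2.8460·e_2 = (4.8182, -1.4455, -0.4818).
‖u_3‖ = 5.0534, so e_3 = (0.9535, -0.2860, -0.0953).

Q = [[-0.3015, 0.0000, 0.9535], [-0.9045, -0.3162, -0.2860], [-0.3015, 0.9487, -0.0953]], R = [[3.3166, 3.3166, 2.7136], [0.0000, 3.1623, -2.8460], [0.0000, 0.0000, 5.0534]]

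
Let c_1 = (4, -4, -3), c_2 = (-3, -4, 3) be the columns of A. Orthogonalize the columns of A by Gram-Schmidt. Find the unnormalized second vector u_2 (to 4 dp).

u_2 = (-2.5122, -4.4878, 2.6341)

c_1 = (4, -4, -3); ‖c_1‖ = 6.4031, so q_1 = (0.6247, -0.6247, -0.4685).
q_1·c_2 = 0.6247·(-3) + (-0.6247)·(-4) + (-0.4685)·3 = -0.7809.
u_2 = c_2 + 0.7809·q_1 = (-2.5122, -4.4878, 2.6341).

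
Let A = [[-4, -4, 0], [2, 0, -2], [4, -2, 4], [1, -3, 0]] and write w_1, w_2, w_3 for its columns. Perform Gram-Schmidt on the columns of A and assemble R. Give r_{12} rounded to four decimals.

w_1 = (-4, 2, 4, 1); ‖w_1‖ = 6.0828, so q_1 = (-0.6576, 0.3288, 0.6576, 0.1644).
r_{12} = q_1·w_2 = 0.8220.

r_{12} = 0.8220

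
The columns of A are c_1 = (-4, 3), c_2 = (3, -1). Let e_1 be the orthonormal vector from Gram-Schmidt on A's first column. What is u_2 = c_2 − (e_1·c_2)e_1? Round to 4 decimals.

u_2 = (0.6000, 0.8000)

c_1 = (-4, 3); ‖c_1‖ = 5.0000, so e_1 = (-0.8000, 0.6000).
e_1·c_2 = (-0.8000)·3 + 0.6000·(-1) = -3.0000.
u_2 = c_2 + 3.0000·e_1 = (0.6000, 0.8000).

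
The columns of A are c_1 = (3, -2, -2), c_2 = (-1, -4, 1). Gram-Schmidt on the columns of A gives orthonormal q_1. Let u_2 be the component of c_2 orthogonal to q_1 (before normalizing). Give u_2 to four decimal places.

u_2 = (-1.5294, -3.6471, 1.3529)

c_1 = (3, -2, -2); ‖c_1‖ = 4.1231, so q_1 = (0.7276, -0.4851, -0.4851).
q_1·c_2 = 0.7276·(-1) + (-0.4851)·(-4) + (-0.4851)·1 = 0.7276.
u_2 = c_2 − 0.7276·q_1 = (-1.5294, -3.6471, 1.3529).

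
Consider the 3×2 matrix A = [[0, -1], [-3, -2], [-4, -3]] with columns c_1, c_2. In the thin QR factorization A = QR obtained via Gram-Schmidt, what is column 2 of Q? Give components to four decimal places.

e_2 = (-0.9806, 0.1569, -0.1177)

c_1 = (0, -3, -4); ‖c_1‖ = 5.0000, so e_1 = (0.0000, -0.6000, -0.8000).
e_1·c_2 = 0.0000·(-1) + (-0.6000)·(-2) + (-0.8000)·(-3) = 3.6000.
u_2 = c_2 − 3.6000·e_1 = (-1.0000, 0.1600, -0.1200).
‖u_2‖ = 1.0198, so e_2 = (-0.9806, 0.1569, -0.1177).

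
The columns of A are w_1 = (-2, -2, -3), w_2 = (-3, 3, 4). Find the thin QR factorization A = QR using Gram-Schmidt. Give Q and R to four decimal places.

Q = [[-0.4851, -0.8732], [-0.4851, 0.3143], [-0.7276, 0.3725]], R = [[4.1231, -2.9104], [0.0000, 5.0527]]

w_1 = (-2, -2, -3); ‖w_1‖ = 4.1231, so q_1 = (-0.4851, -0.4851, -0.7276).
q_1·w_2 = (-0.4851)·(-3) + (-0.4851)·3 + (-0.7276)·4 = -2.9104.
u_2 = w_2 + 2.9104·q_1 = (-4.4118, 1.5882, 1.8824).
‖u_2‖ = 5.0527, so q_2 = (-0.8732, 0.3143, 0.3725).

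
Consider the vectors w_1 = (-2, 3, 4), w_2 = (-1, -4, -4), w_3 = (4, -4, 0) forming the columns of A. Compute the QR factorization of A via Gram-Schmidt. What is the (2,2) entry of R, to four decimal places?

r_{22} = 3.1128

q_1 = w_1/‖w_1‖ = (-2, 3, 4)/5.3852 = (-0.3714, 0.5571, 0.7428).
r_{12} = q_1·w_2 = -4.8281.
u_2 = w_2 + 4.8281·q_1 = (-2.7931, -1.3103, -0.4138).
r_{22} = ‖u_2‖ = 3.1128.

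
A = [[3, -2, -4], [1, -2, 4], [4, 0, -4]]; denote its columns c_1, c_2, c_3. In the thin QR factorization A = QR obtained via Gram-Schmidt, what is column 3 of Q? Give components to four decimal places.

e_3 = (-0.6667, 0.6667, 0.3333)

e_1 = c_1/‖c_1‖ = (3, 1, 4)/5.0990 = (0.5883, 0.1961, 0.7845).
r_{12} = e_1·c_2 = -1.5689.
u_2 = c_2 + 1.5689·e_1 = (-1.0769, -1.6923, 1.2308).
‖u_2‖ = 2.3534, so e_2 = (-0.4576, -0.7191, 0.5230).
r_{13} = e_1·c_3 = -4.7068; r_{23} = e_2·c_3 = -3.1379.
u_3 = c_3 + 4.7068·e_1 + 3.1379·e_2 = (-2.6667, 2.6667, 1.3333).
‖u_3‖ = 4.0000, so e_3 = (-0.6667, 0.6667, 0.3333).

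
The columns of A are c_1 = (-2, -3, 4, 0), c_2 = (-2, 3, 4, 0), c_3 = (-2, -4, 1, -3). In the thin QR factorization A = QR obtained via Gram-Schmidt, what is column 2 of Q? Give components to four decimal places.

c_1 = (-2, -3, 4, 0); ‖c_1‖ = 5.3852, so q_1 = (-0.3714, -0.5571, 0.7428, 0.0000).
q_1·c_2 = (-0.3714)·(-2) + (-0.5571)·3 + 0.7428·4 + 0.0000·0 = 2.0426.
u_2 = c_2 − 2.0426·q_1 = (-1.2414, 4.1379, 2.4828, 0.0000).
‖u_2‖ = 4.9827, so q_2 = (-0.2491, 0.8305, 0.4983, 0.0000).

q_2 = (-0.2491, 0.8305, 0.4983, 0.0000)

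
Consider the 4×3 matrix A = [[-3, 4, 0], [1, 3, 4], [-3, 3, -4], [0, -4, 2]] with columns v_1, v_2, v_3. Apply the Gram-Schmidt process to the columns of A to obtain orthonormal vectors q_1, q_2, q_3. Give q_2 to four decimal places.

q_2 = (0.2017, 0.6877, 0.0275, -0.6969)

v_1 = (-3, 1, -3, 0); ‖v_1‖ = 4.3589, so q_1 = (-0.6882, 0.2294, -0.6882, 0.0000).
q_1·v_2 = (-0.6882)·4 + 0.2294·3 + (-0.6882)·3 + 0.0000·(-4) = -4.1295.
u_2 = v_2 + 4.1295·q_1 = (1.1579, 3.9474, 0.1579, -4.0000).
‖u_2‖ = 5.7400, so q_2 = (0.2017, 0.6877, 0.0275, -0.6969).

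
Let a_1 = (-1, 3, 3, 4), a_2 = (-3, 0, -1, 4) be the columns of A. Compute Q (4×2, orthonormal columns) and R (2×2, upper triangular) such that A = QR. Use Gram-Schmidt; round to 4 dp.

a_1 = (-1, 3, 3, 4); ‖a_1‖ = 5.9161, so q_1 = (-0.1690, 0.5071, 0.5071, 0.6761).
q_1·a_2 = (-0.1690)·(-3) + 0.5071·0 + 0.5071·(-1) + 0.6761·4 = 2.7045.
u_2 = a_2 − 2.7045·q_1 = (-2.5429, -1.3714, -2.3714, 2.1714).
‖u_2‖ = 4.3227, so q_2 = (-0.5883, -0.3173, -0.5486, 0.5023).

Q = [[-0.1690, -0.5883], [0.5071, -0.3173], [0.5071, -0.5486], [0.6761, 0.5023]], R = [[5.9161, 2.7045], [0.0000, 4.3227]]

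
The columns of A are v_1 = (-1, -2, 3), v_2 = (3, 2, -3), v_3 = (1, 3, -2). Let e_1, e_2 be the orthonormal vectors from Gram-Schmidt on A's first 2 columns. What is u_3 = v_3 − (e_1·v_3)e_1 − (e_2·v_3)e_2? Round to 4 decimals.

u_3 = (0.0000, 1.1538, 0.7692)

v_1 = (-1, -2, 3); ‖v_1‖ = 3.7417, so e_1 = (-0.2673, -0.5345, 0.8018).
e_1·v_2 = (-0.2673)·3 + (-0.5345)·2 + 0.8018·(-3) = -4.2762.
u_2 = v_2 + 4.2762·e_1 = (1.8571, -0.2857, 0.4286).
‖u_2‖ = 1.9272, so e_2 = (0.9636, -0.1482, 0.2224).
e_1·v_3 = (-0.2673)·1 + (-0.5345)·3 + 0.8018·(-2) = -3.4744; e_2·v_3 = 0.9636·1 + (-0.1482)·3 + 0.2224·(-2) = 0.0741.
u_3 = v_3 + 3.4744·e_1 − 0.0741·e_2 = (0.0000, 1.1538, 0.7692).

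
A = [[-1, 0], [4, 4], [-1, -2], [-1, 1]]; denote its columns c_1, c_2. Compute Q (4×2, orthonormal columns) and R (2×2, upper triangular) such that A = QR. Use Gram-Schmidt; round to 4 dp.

Q = [[-0.2294, 0.3719], [0.9177, 0.1750], [-0.2294, -0.4594], [-0.2294, 0.7875]], R = [[4.3589, 3.9001], [0.0000, 2.4061]]

c_1 = (-1, 4, -1, -1); ‖c_1‖ = 4.3589, so e_1 = (-0.2294, 0.9177, -0.2294, -0.2294).
e_1·c_2 = (-0.2294)·0 + 0.9177·4 + (-0.2294)·(-2) + (-0.2294)·1 = 3.9001.
u_2 = c_2 − 3.9001·e_1 = (0.8947, 0.4211, -1.1053, 1.8947).
‖u_2‖ = 2.4061, so e_2 = (0.3719, 0.1750, -0.4594, 0.7875).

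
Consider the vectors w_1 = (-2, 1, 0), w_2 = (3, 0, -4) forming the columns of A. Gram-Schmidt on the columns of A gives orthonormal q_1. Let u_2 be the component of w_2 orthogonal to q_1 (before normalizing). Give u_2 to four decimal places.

u_2 = (0.6000, 1.2000, -4.0000)

w_1 = (-2, 1, 0); ‖w_1‖ = 2.2361, so q_1 = (-0.8944, 0.4472, 0.0000).
q_1·w_2 = (-0.8944)·3 + 0.4472·0 + 0.0000·(-4) = -2.6833.
u_2 = w_2 + 2.6833·q_1 = (0.6000, 1.2000, -4.0000).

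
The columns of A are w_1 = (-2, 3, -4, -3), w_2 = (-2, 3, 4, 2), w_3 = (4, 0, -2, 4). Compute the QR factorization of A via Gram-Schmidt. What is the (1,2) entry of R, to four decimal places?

r_{12} = -1.4600

w_1 = (-2, 3, -4, -3); ‖w_1‖ = 6.1644, so q_1 = (-0.3244, 0.4867, -0.6489, -0.4867).
r_{12} = q_1·w_2 = -1.4600.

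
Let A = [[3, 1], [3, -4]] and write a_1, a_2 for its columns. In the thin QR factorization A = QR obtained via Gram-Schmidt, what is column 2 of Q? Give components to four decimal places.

q_2 = (0.7071, -0.7071)

a_1 = (3, 3); ‖a_1‖ = 4.2426, so q_1 = (0.7071, 0.7071).
q_1·a_2 = 0.7071·1 + 0.7071·(-4) = -2.1213.
u_2 = a_2 + 2.1213·q_1 = (2.5000, -2.5000).
‖u_2‖ = 3.5355, so q_2 = (0.7071, -0.7071).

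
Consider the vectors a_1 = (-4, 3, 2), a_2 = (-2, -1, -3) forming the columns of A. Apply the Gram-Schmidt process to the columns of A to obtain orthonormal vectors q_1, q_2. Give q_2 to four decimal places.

a_1 = (-4, 3, 2); ‖a_1‖ = 5.3852, so q_1 = (-0.7428, 0.5571, 0.3714).
q_1·a_2 = (-0.7428)·(-2) + 0.5571·(-1) + 0.3714·(-3) = -0.1857.
u_2 = a_2 + 0.1857·q_1 = (-2.1379, -0.8966, -2.9310).
‖u_2‖ = 3.7370, so q_2 = (-0.5721, -0.2399, -0.7843).

q_2 = (-0.5721, -0.2399, -0.7843)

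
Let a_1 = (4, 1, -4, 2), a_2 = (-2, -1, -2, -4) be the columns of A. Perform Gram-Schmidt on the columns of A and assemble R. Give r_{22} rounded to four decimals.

e_1 = a_1/‖a_1‖ = (4, 1, -4, 2)/6.0828 = (0.6576, 0.1644, -0.6576, 0.3288).
r_{12} = e_1·a_2 = -1.4796.
u_2 = a_2 + 1.4796·e_1 = (-1.0270, -0.7568, -2.9730, -3.5135).
r_{22} = ‖u_2‖ = 4.7761.

r_{22} = 4.7761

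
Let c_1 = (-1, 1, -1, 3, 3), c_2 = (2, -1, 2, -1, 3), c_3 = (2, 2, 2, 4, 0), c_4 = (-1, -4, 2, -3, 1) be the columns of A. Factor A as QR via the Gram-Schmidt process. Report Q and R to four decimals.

Q = [[-0.2182, 0.4703, 0.4808, -0.5068], [0.2182, -0.2406, 0.3345, -0.6169], [-0.2182, 0.4703, 0.4808, 0.5068], [0.6547, -0.2625, 0.5539, 0.3085], [0.6547, 0.6563, -0.3449, -0.1028]], R = [[4.5826, 0.2182, 2.1822, -2.4004], [0.0000, 4.3534, 0.3500, 2.8768], [0.0000, 0.0000, 4.8079, -2.8638], [0.0000, 0.0000, 0.0000, 2.9599]]

e_1 = c_1/‖c_1‖ = (-1, 1, -1, 3, 3)/4.5826 = (-0.2182, 0.2182, -0.2182, 0.6547, 0.6547).
r_{12} = e_1·c_2 = 0.2182.
u_2 = c_2 − 0.2182·e_1 = (2.0476, -1.0476, 2.0476, -1.1429, 2.8571).
‖u_2‖ = 4.3534, so e_2 = (0.4703, -0.2406, 0.4703, -0.2625, 0.6563).
r_{13} = e_1·c_3 = 2.1822; r_{23} = e_2·c_3 = 0.3500.
u_3 = c_3 − 2.1822·e_1 − 0.3500·e_2 = (2.3116, 1.6080, 2.3116, 2.6633, -1.6583).
‖u_3‖ = 4.8079, so e_3 = (0.4808, 0.3345, 0.4808, 0.5539, -0.3449).
r_{14} = e_1·c_4 = -2.4004; r_{24} = e_2·c_4 = 2.8768; r_{34} = e_3·c_4 = -2.8638.
u_4 = c_4 + 2.4004·e_1 − 2.8768·e_2 + 2.8638·e_3 = (-1.5000, -1.8261, 1.5000, 0.9130, -0.3043).
‖u_4‖ = 2.9599, so e_4 = (-0.5068, -0.6169, 0.5068, 0.3085, -0.1028).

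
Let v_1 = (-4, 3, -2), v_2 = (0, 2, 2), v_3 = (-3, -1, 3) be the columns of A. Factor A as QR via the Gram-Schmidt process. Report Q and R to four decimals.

q_1 = v_1/‖v_1‖ = (-4, 3, -2)/5.3852 = (-0.7428, 0.5571, -0.3714).
r_{12} = q_1·v_2 = 0.3714.
u_2 = v_2 − 0.3714·q_1 = (0.2759, 1.7931, 2.1379).
‖u_2‖ = 2.8039, so q_2 = (0.0984, 0.6395, 0.7625).
r_{13} = q_1·v_3 = 0.5571; r_{23} = q_2·v_3 = 1.3528.
u_3 = v_3 − 0.5571·q_1 − 1.3528·q_2 = (-2.7193, -2.1754, 2.1754).
‖u_3‖ = 4.1061, so q_3 = (-0.6623, -0.5298, 0.5298).

Q = [[-0.7428, 0.0984, -0.6623], [0.5571, 0.6395, -0.5298], [-0.3714, 0.7625, 0.5298]], R = [[5.3852, 0.3714, 0.5571], [0.0000, 2.8039, 1.3528], [0.0000, 0.0000, 4.1061]]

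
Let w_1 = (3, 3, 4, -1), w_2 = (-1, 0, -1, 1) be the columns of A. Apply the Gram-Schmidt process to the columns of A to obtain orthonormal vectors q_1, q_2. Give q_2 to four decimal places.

q_2 = (-0.2904, 0.6336, -0.0792, 0.7128)

q_1 = w_1/‖w_1‖ = (3, 3, 4, -1)/5.9161 = (0.5071, 0.5071, 0.6761, -0.1690).
r_{12} = q_1·w_2 = -1.3522.
u_2 = w_2 + 1.3522·q_1 = (-0.3143, 0.6857, -0.0857, 0.7714).
‖u_2‖ = 1.0823, so q_2 = (-0.2904, 0.6336, -0.0792, 0.7128).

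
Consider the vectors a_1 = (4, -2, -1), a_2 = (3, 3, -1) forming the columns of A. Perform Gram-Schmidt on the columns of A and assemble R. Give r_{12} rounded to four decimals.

r_{12} = 1.5275

q_1 = a_1/‖a_1‖ = (4, -2, -1)/4.5826 = (0.8729, -0.4364, -0.2182).
r_{12} = q_1·a_2 = 1.5275.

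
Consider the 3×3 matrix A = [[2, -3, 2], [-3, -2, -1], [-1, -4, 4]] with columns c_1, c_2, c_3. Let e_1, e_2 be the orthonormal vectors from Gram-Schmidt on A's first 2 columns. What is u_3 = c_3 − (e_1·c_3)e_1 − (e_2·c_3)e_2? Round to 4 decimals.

u_3 = (-1.1026, -1.2128, 1.4333)

c_1 = (2, -3, -1); ‖c_1‖ = 3.7417, so e_1 = (0.5345, -0.8018, -0.2673).
e_1·c_2 = 0.5345·(-3) + (-0.8018)·(-2) + (-0.2673)·(-4) = 1.0690.
u_2 = c_2 − 1.0690·e_1 = (-3.5714, -1.1429, -3.7143).
‖u_2‖ = 5.2780, so e_2 = (-0.6767, -0.2165, -0.7037).
e_1·c_3 = 0.5345·2 + (-0.8018)·(-1) + (-0.2673)·4 = 0.8018; e_2·c_3 = (-0.6767)·2 + (-0.2165)·(-1) + (-0.7037)·4 = -3.9517.
u_3 = c_3 − 0.8018·e_1 + 3.9517·e_2 = (-1.1026, -1.2128, 1.4333).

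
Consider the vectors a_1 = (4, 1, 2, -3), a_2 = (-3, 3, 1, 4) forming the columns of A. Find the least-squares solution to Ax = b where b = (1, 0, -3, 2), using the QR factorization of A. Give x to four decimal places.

x = (-0.3512, -0.1335)

a_1 = (4, 1, 2, -3); ‖a_1‖ = 5.4772, so e_1 = (0.7303, 0.1826, 0.3651, -0.5477).
e_1·a_2 = 0.7303·(-3) + 0.1826·3 + 0.3651·1 + (-0.5477)·4 = -3.4689.
u_2 = a_2 + 3.4689·e_1 = (-0.4667, 3.6333, 2.2667, 2.1000).
‖u_2‖ = 4.7924, so e_2 = (-0.0974, 0.7582, 0.4730, 0.4382).
Qᵀb = (-1.4606, -0.6399).
Back-substitute: x_2 = -0.6399/4.7924 = -0.1335.
x_1 = (-1.4606 + 3.4689·(-0.1335))/5.4772 = -0.3512.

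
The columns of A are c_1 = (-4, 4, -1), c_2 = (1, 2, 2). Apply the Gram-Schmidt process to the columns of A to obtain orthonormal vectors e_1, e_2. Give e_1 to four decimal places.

c_1 = (-4, 4, -1); ‖c_1‖ = 5.7446, so e_1 = (-0.6963, 0.6963, -0.1741).

e_1 = (-0.6963, 0.6963, -0.1741)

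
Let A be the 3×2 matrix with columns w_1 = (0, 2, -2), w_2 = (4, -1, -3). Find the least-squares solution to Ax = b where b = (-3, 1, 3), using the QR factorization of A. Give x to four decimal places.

x = (-0.0833, -0.8333)

w_1 = (0, 2, -2); ‖w_1‖ = 2.8284, so q_1 = (0.0000, 0.7071, -0.7071).
q_1·w_2 = 0.0000·4 + 0.7071·(-1) + (-0.7071)·(-3) = 1.4142.
u_2 = w_2 − 1.4142·q_1 = (4.0000, -2.0000, -2.0000).
‖u_2‖ = 4.8990, so q_2 = (0.8165, -0.4082, -0.4082).
Qᵀb = (-1.4142, -4.0825).
Back-substitute: x_2 = -4.0825/4.8990 = -0.8333.
x_1 = (-1.4142 − 1.4142·(-0.8333))/2.8284 = -0.0833.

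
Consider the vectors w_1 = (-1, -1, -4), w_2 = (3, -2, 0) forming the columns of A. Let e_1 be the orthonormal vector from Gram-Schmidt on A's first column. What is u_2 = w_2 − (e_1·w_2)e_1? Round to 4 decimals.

u_2 = (2.9444, -2.0556, -0.2222)

w_1 = (-1, -1, -4); ‖w_1‖ = 4.2426, so e_1 = (-0.2357, -0.2357, -0.9428).
e_1·w_2 = (-0.2357)·3 + (-0.2357)·(-2) + (-0.9428)·0 = -0.2357.
u_2 = w_2 + 0.2357·e_1 = (2.9444, -2.0556, -0.2222).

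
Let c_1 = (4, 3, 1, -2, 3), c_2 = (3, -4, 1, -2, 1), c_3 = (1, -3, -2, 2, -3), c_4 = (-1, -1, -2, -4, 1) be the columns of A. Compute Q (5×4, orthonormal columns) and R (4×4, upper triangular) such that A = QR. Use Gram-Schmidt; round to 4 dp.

Q = [[0.6405, 0.4022, 0.6318, -0.1490], [0.4804, -0.8518, 0.0348, 0.0243], [0.1601, 0.1467, -0.4834, -0.7449], [-0.3203, -0.2934, 0.4177, -0.6498], [0.4804, 0.0710, -0.4376, -0.0106]], R = [[6.2450, 1.2810, -3.2026, 0.3203], [0.0000, 5.4184, 1.8645, 1.4007], [0.0000, 0.0000, 3.6424, -1.8081], [0.0000, 0.0000, 0.0000, 4.2031]]

e_1 = c_1/‖c_1‖ = (4, 3, 1, -2, 3)/6.2450 = (0.6405, 0.4804, 0.1601, -0.3203, 0.4804).
r_{12} = e_1·c_2 = 1.2810.
u_2 = c_2 − 1.2810·e_1 = (2.1795, -4.6154, 0.7949, -1.5897, 0.3846).
‖u_2‖ = 5.4184, so e_2 = (0.4022, -0.8518, 0.1467, -0.2934, 0.0710).
r_{13} = e_1·c_3 = -3.2026; r_{23} = e_2·c_3 = 1.8645.
u_3 = c_3 + 3.2026·e_1 − 1.8645·e_2 = (2.3013, 0.1266, -1.7607, 1.5214, -1.5939).
‖u_3‖ = 3.6424, so e_3 = (0.6318, 0.0348, -0.4834, 0.4177, -0.4376).
r_{14} = e_1·c_4 = 0.3203; r_{24} = e_2·c_4 = 1.4007; r_{34} = e_3·c_4 = -1.8081.
u_4 = c_4 − 0.3203·e_1 − 1.4007·e_2 + 1.8081·e_3 = (-0.6262, 0.1022, -3.1308, -2.7312, -0.0445).
‖u_4‖ = 4.2031, so e_4 = (-0.1490, 0.0243, -0.7449, -0.6498, -0.0106).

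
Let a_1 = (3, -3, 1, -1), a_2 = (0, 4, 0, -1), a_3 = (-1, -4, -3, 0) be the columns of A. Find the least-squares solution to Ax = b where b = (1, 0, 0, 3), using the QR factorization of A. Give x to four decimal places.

x = (-0.3105, -0.8226, -0.4730)

e_1 = a_1/‖a_1‖ = (3, -3, 1, -1)/4.4721 = (0.6708, -0.6708, 0.2236, -0.2236).
r_{12} = e_1·a_2 = -2.4597.
u_2 = a_2 + 2.4597·e_1 = (1.6500, 2.3500, 0.5500, -1.5500).
‖u_2‖ = 3.3091, so e_2 = (0.4986, 0.7102, 0.1662, -0.4684).
r_{13} = e_1·a_3 = 1.3416; r_{23} = e_2·a_3 = -3.8379.
u_3 = a_3 − 1.3416·e_1 + 3.8379·e_2 = (0.0137, -0.3744, -2.6621, -1.4977).
‖u_3‖ = 3.0774, so e_3 = (0.0045, -0.1217, -0.8651, -0.4867).
Qᵀb = (0.0000, -0.9066, -1.4556).
Back-substitute: x_3 = -1.4556/3.0774 = -0.4730.
x_2 = (-0.9066 + 3.8379·(-0.4730))/3.3091 = -0.8226.
x_1 = (0.0000 + 2.4597·(-0.8226) − 1.3416·(-0.4730))/4.4721 = -0.3105.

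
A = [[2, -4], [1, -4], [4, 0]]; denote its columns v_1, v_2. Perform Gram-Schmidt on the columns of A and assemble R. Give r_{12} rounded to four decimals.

r_{12} = -2.6186

v_1 = (2, 1, 4); ‖v_1‖ = 4.5826, so e_1 = (0.4364, 0.2182, 0.8729).
r_{12} = e_1·v_2 = -2.6186.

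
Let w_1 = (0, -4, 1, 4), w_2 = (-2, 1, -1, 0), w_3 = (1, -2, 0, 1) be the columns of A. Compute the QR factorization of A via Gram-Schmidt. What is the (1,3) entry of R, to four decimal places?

w_1 = (0, -4, 1, 4); ‖w_1‖ = 5.7446, so e_1 = (0.0000, -0.6963, 0.1741, 0.6963).
r_{13} = e_1·w_3 = 2.0889.

r_{13} = 2.0889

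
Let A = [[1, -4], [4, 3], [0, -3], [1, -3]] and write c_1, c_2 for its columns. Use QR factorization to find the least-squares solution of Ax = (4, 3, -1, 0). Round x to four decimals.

e_1 = c_1/‖c_1‖ = (1, 4, 0, 1)/4.2426 = (0.2357, 0.9428, 0.0000, 0.2357).
r_{12} = e_1·c_2 = 1.1785.
u_2 = c_2 − 1.1785·e_1 = (-4.2778, 1.8889, -3.0000, -3.2778).
‖u_2‖ = 6.4507, so e_2 = (-0.6632, 0.2928, -0.4651, -0.5081).
Qᵀb = (3.7712, -1.3091).
Back-substitute: x_2 = -1.3091/6.4507 = -0.2029.
x_1 = (3.7712 − 1.1785·(-0.2029))/4.2426 = 0.9453.

x = (0.9453, -0.2029)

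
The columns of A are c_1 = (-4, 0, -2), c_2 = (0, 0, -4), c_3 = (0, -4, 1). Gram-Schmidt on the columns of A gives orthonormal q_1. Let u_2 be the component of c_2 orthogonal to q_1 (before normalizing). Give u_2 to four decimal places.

u_2 = (1.6000, 0.0000, -3.2000)

c_1 = (-4, 0, -2); ‖c_1‖ = 4.4721, so q_1 = (-0.8944, 0.0000, -0.4472).
q_1·c_2 = (-0.8944)·0 + 0.0000·0 + (-0.4472)·(-4) = 1.7889.
u_2 = c_2 − 1.7889·q_1 = (1.6000, 0.0000, -3.2000).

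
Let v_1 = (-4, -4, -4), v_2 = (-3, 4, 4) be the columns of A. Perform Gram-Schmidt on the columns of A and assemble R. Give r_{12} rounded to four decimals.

r_{12} = -2.8868

v_1 = (-4, -4, -4); ‖v_1‖ = 6.9282, so e_1 = (-0.5774, -0.5774, -0.5774).
r_{12} = e_1·v_2 = -2.8868.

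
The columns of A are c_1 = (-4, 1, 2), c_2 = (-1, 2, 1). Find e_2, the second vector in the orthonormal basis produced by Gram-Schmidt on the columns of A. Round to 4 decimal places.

c_1 = (-4, 1, 2); ‖c_1‖ = 4.5826, so e_1 = (-0.8729, 0.2182, 0.4364).
e_1·c_2 = (-0.8729)·(-1) + 0.2182·2 + 0.4364·1 = 1.7457.
u_2 = c_2 − 1.7457·e_1 = (0.5238, 1.6190, 0.2381).
‖u_2‖ = 1.7182, so e_2 = (0.3049, 0.9423, 0.1386).

e_2 = (0.3049, 0.9423, 0.1386)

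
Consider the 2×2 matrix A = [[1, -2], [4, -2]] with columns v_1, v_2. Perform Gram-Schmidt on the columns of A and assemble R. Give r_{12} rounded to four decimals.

r_{12} = -2.4254

q_1 = v_1/‖v_1‖ = (1, 4)/4.1231 = (0.2425, 0.9701).
r_{12} = q_1·v_2 = -2.4254.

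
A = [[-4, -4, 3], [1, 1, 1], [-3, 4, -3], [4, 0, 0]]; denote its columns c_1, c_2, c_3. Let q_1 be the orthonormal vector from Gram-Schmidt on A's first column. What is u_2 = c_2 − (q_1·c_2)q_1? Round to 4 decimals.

c_1 = (-4, 1, -3, 4); ‖c_1‖ = 6.4807, so q_1 = (-0.6172, 0.1543, -0.4629, 0.6172).
q_1·c_2 = (-0.6172)·(-4) + 0.1543·1 + (-0.4629)·4 + 0.6172·0 = 0.7715.
u_2 = c_2 − 0.7715·q_1 = (-3.5238, 0.8810, 4.3571, -0.4762).

u_2 = (-3.5238, 0.8810, 4.3571, -0.4762)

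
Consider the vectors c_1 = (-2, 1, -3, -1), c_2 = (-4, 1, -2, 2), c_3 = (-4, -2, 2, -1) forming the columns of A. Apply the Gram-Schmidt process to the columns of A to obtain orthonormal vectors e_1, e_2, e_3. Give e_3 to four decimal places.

e_3 = (-0.5837, -0.4636, 0.4099, -0.5257)

c_1 = (-2, 1, -3, -1); ‖c_1‖ = 3.8730, so e_1 = (-0.5164, 0.2582, -0.7746, -0.2582).
e_1·c_2 = (-0.5164)·(-4) + 0.2582·1 + (-0.7746)·(-2) + (-0.2582)·2 = 3.3566.
u_2 = c_2 − 3.3566·e_1 = (-2.2667, 0.1333, 0.6000, 2.8667).
‖u_2‖ = 3.7059, so e_2 = (-0.6116, 0.0360, 0.1619, 0.7736).
e_1·c_3 = (-0.5164)·(-4) + 0.2582·(-2) + (-0.7746)·2 + (-0.2582)·(-1) = 0.2582; e_2·c_3 = (-0.6116)·(-4) + 0.0360·(-2) + 0.1619·2 + 0.7736·(-1) = 1.9249.
u_3 = c_3 − 0.2582·e_1 − 1.9249·e_2 = (-2.6893, -2.1359, 1.8883, -2.4223).
‖u_3‖ = 4.6074, so e_3 = (-0.5837, -0.4636, 0.4099, -0.5257).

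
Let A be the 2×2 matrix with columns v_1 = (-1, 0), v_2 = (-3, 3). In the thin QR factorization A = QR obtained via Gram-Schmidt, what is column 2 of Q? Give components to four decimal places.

e_2 = (0.0000, 1.0000)

v_1 = (-1, 0); ‖v_1‖ = 1.0000, so e_1 = (-1.0000, 0.0000).
e_1·v_2 = (-1.0000)·(-3) + 0.0000·3 = 3.0000.
u_2 = v_2 − 3.0000·e_1 = (0.0000, 3.0000).
‖u_2‖ = 3.0000, so e_2 = (0.0000, 1.0000).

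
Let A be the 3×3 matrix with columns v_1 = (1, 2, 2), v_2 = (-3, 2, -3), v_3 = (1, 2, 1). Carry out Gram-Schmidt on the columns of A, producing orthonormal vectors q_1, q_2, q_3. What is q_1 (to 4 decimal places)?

q_1 = (0.3333, 0.6667, 0.6667)

v_1 = (1, 2, 2); ‖v_1‖ = 3.0000, so q_1 = (0.3333, 0.6667, 0.6667).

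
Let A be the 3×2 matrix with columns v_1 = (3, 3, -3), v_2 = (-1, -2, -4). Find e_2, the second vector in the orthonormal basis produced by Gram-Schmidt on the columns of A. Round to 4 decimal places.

v_1 = (3, 3, -3); ‖v_1‖ = 5.1962, so e_1 = (0.5774, 0.5774, -0.5774).
e_1·v_2 = 0.5774·(-1) + 0.5774·(-2) + (-0.5774)·(-4) = 0.5774.
u_2 = v_2 − 0.5774·e_1 = (-1.3333, -2.3333, -3.6667).
‖u_2‖ = 4.5461, so e_2 = (-0.2933, -0.5133, -0.8066).

e_2 = (-0.2933, -0.5133, -0.8066)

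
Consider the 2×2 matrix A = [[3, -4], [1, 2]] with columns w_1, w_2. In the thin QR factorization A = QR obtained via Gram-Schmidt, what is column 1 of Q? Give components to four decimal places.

q_1 = (0.9487, 0.3162)

q_1 = w_1/‖w_1‖ = (3, 1)/3.1623 = (0.9487, 0.3162).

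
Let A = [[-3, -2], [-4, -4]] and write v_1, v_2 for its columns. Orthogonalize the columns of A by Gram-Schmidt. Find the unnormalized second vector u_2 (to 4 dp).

u_2 = (0.6400, -0.4800)

v_1 = (-3, -4); ‖v_1‖ = 5.0000, so q_1 = (-0.6000, -0.8000).
q_1·v_2 = (-0.6000)·(-2) + (-0.8000)·(-4) = 4.4000.
u_2 = v_2 − 4.4000·q_1 = (0.6400, -0.4800).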